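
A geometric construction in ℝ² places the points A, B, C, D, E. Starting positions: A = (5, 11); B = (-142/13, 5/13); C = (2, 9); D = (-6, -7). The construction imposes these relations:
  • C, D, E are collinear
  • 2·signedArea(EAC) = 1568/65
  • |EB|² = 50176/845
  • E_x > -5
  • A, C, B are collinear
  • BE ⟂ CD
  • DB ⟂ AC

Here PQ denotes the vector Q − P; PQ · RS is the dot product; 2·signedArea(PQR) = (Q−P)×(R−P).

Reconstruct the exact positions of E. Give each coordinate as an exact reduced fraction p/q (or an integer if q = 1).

1. E_x = -262/65  [C, D, E are collinear ∩ BE ⟂ CD]
2. E_y = -199/65  [C, D, E are collinear ∩ BE ⟂ CD]
   → E = (-262/65, -199/65)

E = (-262/65, -199/65)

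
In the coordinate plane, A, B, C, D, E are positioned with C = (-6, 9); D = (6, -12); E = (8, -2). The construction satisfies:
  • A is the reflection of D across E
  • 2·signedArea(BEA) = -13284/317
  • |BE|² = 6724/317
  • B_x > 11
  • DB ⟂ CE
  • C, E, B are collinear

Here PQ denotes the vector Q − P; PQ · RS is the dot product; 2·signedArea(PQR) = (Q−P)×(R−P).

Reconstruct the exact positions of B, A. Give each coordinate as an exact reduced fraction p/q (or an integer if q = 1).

A = (10, 8)
B = (3684/317, -1536/317)

1. B_x = 3684/317  [C, E, B are collinear ∩ DB ⟂ CE]
2. B_y = -1536/317  [C, E, B are collinear ∩ DB ⟂ CE]
   → B = (3684/317, -1536/317)
3. A_x = 10  [A is the reflection of D across E]
4. A_y = 8  [A is the reflection of D across E]
   → A = (10, 8)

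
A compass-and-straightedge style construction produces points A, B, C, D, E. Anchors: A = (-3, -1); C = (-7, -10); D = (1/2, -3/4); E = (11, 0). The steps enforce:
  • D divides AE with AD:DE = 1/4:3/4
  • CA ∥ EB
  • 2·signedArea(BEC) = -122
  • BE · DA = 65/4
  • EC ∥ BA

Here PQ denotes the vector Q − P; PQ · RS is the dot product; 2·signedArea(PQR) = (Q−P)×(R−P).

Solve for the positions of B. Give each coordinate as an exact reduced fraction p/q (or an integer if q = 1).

B = (15, 9)

1. B_x = 15  [EC ∥ BA ∩ CA ∥ EB]
2. B_y = 9  [EC ∥ BA ∩ CA ∥ EB]
   → B = (15, 9)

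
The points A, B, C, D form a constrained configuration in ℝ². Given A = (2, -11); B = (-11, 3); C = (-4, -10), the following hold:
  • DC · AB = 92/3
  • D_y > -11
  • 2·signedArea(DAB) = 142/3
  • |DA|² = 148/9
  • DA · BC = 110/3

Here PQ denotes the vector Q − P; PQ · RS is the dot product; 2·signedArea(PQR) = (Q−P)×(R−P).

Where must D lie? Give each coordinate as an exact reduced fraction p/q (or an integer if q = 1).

D = (-2, -31/3)

1. D_x = -2  [DC · AB = 92/3 ∩ DA · BC = 110/3]
2. D_y = -31/3  [DC · AB = 92/3 ∩ DA · BC = 110/3]
   → D = (-2, -31/3)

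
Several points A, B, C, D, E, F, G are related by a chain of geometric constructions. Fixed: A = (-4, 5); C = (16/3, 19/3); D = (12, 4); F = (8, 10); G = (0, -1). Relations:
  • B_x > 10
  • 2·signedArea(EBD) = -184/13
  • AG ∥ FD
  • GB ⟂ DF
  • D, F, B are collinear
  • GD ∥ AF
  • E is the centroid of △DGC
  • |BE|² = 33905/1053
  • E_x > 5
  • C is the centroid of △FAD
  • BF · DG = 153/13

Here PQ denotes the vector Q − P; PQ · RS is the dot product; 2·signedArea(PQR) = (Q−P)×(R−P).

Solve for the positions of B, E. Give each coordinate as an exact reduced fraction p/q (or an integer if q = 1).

B = (138/13, 79/13)
E = (52/9, 28/9)

1. B_x = 138/13  [D, F, B are collinear ∩ GB ⟂ DF]
2. B_y = 79/13  [D, F, B are collinear ∩ GB ⟂ DF]
   → B = (138/13, 79/13)
3. E_x = 52/9  [E is the centroid of △DGC]
4. E_y = 28/9  [E is the centroid of △DGC]
   → E = (52/9, 28/9)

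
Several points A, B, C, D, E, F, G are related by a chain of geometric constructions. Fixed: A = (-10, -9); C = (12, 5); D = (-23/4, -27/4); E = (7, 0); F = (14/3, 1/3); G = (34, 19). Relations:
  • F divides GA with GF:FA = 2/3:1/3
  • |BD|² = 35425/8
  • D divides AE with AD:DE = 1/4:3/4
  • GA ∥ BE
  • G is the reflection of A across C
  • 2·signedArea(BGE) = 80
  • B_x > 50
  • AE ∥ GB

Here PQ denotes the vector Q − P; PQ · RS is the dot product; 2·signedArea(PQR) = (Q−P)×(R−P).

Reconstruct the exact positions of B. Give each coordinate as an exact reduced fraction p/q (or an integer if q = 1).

1. B_x = 51  [GA ∥ BE ∩ AE ∥ GB]
2. B_y = 28  [GA ∥ BE ∩ AE ∥ GB]
   → B = (51, 28)

B = (51, 28)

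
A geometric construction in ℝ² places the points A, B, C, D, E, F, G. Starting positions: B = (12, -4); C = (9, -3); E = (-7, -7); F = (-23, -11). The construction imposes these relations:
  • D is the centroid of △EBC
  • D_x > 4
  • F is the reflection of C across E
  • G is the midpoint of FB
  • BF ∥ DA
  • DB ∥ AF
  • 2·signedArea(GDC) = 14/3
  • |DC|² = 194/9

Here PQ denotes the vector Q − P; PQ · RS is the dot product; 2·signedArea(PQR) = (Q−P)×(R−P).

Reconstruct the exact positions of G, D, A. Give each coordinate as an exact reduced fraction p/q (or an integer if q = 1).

1. G_x = -11/2  [G is the midpoint of FB]
2. G_y = -15/2  [G is the midpoint of FB]
   → G = (-11/2, -15/2)
3. D_x = 14/3  [D is the centroid of △EBC]
4. D_y = -14/3  [D is the centroid of △EBC]
   → D = (14/3, -14/3)
5. A_x = -91/3  [DB ∥ AF ∩ BF ∥ DA]
6. A_y = -35/3  [DB ∥ AF ∩ BF ∥ DA]
   → A = (-91/3, -35/3)

A = (-91/3, -35/3)
D = (14/3, -14/3)
G = (-11/2, -15/2)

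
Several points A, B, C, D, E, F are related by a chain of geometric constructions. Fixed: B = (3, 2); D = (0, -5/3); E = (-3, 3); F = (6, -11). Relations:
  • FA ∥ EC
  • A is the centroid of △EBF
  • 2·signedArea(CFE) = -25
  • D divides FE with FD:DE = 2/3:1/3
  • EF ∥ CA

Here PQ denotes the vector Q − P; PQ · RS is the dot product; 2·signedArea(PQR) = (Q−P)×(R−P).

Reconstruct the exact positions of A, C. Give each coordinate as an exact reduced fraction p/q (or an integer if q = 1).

A = (2, -2)
C = (-7, 12)

1. A_x = 2  [A is the centroid of △EBF]
2. A_y = -2  [A is the centroid of △EBF]
   → A = (2, -2)
3. C_x = -7  [EF ∥ CA ∩ FA ∥ EC]
4. C_y = 12  [EF ∥ CA ∩ FA ∥ EC]
   → C = (-7, 12)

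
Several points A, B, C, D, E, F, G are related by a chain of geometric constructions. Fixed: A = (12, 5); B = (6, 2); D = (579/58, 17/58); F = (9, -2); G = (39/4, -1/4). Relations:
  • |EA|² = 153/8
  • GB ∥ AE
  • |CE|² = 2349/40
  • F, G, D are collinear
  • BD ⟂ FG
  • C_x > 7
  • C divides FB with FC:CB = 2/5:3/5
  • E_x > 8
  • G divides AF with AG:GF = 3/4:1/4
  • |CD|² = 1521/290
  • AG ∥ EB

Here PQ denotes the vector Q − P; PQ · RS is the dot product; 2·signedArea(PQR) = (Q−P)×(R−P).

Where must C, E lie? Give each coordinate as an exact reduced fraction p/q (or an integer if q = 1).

C = (39/5, -2/5)
E = (33/4, 29/4)

1. C_x = 39/5  [C divides FB with FC:CB = 2/5:3/5]
2. C_y = -2/5  [C divides FB with FC:CB = 2/5:3/5]
   → C = (39/5, -2/5)
3. E_x = 33/4  [AG ∥ EB ∩ GB ∥ AE]
4. E_y = 29/4  [AG ∥ EB ∩ GB ∥ AE]
   → E = (33/4, 29/4)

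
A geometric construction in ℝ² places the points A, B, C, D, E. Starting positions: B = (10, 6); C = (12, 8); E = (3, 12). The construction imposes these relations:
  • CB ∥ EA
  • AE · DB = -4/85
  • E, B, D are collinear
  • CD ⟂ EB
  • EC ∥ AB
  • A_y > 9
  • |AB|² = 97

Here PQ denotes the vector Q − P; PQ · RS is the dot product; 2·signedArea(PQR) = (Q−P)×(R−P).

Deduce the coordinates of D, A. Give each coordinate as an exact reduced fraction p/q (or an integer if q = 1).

1. D_x = 864/85  [E, B, D are collinear ∩ CD ⟂ EB]
2. D_y = 498/85  [E, B, D are collinear ∩ CD ⟂ EB]
   → D = (864/85, 498/85)
3. A_x = 1  [EC ∥ AB ∩ CB ∥ EA]
4. A_y = 10  [EC ∥ AB ∩ CB ∥ EA]
   → A = (1, 10)

A = (1, 10)
D = (864/85, 498/85)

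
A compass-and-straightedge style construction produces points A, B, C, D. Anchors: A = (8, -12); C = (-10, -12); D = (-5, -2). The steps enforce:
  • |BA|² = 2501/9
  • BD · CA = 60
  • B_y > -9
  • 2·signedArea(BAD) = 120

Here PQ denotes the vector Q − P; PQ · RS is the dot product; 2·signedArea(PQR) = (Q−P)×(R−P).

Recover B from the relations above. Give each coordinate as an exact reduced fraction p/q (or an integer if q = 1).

1. B_x = -25/3  [BD · CA = 60 ∩ 2·signedArea(BAD) = 120]
2. B_y = -26/3  [BD · CA = 60 ∩ 2·signedArea(BAD) = 120]
   → B = (-25/3, -26/3)

B = (-25/3, -26/3)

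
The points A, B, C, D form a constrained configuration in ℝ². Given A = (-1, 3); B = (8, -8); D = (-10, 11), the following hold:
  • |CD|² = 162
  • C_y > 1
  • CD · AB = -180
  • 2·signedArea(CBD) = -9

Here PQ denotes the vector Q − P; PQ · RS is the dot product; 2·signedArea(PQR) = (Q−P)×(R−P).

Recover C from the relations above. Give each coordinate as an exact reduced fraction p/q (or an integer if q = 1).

C = (-1, 2)

1. C_x = -1  [2·signedArea(CBD) = -9 ∩ CD · AB = -180]
2. C_y = 2  [2·signedArea(CBD) = -9 ∩ CD · AB = -180]
   → C = (-1, 2)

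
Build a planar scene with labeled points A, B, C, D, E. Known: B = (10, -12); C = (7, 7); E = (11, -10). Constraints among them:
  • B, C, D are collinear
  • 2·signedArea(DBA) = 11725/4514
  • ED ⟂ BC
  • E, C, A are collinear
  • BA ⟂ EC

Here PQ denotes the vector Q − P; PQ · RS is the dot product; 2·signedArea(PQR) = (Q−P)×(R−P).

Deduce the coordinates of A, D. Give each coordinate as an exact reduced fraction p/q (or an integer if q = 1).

1. A_x = 695/61  [E, C, A are collinear ∩ BA ⟂ EC]
2. A_y = -712/61  [E, C, A are collinear ∩ BA ⟂ EC]
   → A = (695/61, -712/61)
3. D_x = 719/74  [B, C, D are collinear ∩ ED ⟂ BC]
4. D_y = -755/74  [B, C, D are collinear ∩ ED ⟂ BC]
   → D = (719/74, -755/74)

A = (695/61, -712/61)
D = (719/74, -755/74)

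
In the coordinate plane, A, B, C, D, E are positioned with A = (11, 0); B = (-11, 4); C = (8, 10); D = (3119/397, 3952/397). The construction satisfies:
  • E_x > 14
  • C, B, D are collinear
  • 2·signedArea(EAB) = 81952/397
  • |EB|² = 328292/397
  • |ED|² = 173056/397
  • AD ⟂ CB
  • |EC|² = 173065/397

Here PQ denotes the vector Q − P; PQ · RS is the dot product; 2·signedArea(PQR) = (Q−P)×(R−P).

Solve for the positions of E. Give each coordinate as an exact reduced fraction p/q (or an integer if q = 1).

1. E_x = 5615/397  [line -4·x + -22·y + -64484/397 = 0 ∩ |ED|² = 173056/397]
2. E_y = -3952/397  [line -4·x + -22·y + -64484/397 = 0 ∩ |ED|² = 173056/397]
   → E = (5615/397, -3952/397)

E = (5615/397, -3952/397)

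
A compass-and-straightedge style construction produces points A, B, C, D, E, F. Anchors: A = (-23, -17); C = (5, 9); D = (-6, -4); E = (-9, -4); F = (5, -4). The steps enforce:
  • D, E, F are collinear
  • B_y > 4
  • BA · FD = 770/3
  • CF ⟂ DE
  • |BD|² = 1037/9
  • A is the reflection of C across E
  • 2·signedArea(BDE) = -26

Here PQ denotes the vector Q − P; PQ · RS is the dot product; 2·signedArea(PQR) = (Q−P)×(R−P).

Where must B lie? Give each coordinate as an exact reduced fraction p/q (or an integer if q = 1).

B = (1/3, 14/3)

1. B_x = 1/3  [2·signedArea(BDE) = -26 ∩ BA · FD = 770/3]
2. B_y = 14/3  [2·signedArea(BDE) = -26 ∩ BA · FD = 770/3]
   → B = (1/3, 14/3)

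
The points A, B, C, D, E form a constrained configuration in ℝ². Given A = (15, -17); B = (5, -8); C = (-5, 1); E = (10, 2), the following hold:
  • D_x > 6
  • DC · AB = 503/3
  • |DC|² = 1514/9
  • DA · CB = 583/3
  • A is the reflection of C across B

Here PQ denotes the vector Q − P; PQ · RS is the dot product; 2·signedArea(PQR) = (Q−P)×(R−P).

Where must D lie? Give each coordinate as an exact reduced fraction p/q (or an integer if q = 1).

D = (20/3, -14/3)

1. D_x = 20/3  [line -10·x + 9·y + 326/3 = 0 ∩ |DC|² = 1514/9]
2. D_y = -14/3  [line -10·x + 9·y + 326/3 = 0 ∩ |DC|² = 1514/9]
   → D = (20/3, -14/3)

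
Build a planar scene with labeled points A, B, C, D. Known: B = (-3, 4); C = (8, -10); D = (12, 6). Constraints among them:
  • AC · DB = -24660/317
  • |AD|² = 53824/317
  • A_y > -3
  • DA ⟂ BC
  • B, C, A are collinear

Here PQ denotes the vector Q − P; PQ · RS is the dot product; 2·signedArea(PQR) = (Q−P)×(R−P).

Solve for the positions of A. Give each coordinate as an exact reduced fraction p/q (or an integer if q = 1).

1. A_x = 556/317  [B, C, A are collinear ∩ DA ⟂ BC]
2. A_y = -650/317  [B, C, A are collinear ∩ DA ⟂ BC]
   → A = (556/317, -650/317)

A = (556/317, -650/317)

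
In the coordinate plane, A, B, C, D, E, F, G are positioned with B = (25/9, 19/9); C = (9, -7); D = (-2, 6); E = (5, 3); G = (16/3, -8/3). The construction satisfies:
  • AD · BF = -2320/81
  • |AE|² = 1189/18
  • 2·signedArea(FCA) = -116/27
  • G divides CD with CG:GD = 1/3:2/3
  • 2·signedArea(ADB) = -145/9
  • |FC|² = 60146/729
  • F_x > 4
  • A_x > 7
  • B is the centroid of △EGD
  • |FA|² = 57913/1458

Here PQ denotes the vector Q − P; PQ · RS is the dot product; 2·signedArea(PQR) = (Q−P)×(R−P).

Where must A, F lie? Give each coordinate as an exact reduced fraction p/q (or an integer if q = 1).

1. A_x = 43/6  [line 35/9·x + 43/9·y + -43/9 = 0 ∩ |AE|² = 1189/18]
2. A_y = -29/6  [line 35/9·x + 43/9·y + -43/9 = 0 ∩ |AE|² = 1189/18]
   → A = (43/6, -29/6)
3. F_x = 118/27  [AD · BF = -2320/81 ∩ 2·signedArea(FCA) = -116/27]
4. F_y = 22/27  [AD · BF = -2320/81 ∩ 2·signedArea(FCA) = -116/27]
   → F = (118/27, 22/27)

A = (43/6, -29/6)
F = (118/27, 22/27)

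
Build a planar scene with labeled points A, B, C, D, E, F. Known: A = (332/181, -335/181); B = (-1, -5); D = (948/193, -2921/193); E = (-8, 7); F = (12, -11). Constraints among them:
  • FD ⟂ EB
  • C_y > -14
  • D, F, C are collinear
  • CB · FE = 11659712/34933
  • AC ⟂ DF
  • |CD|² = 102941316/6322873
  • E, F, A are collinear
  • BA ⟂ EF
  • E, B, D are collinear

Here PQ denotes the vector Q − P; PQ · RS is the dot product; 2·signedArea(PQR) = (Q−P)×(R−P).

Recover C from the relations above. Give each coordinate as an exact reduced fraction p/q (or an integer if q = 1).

C = (293340/34933, -457679/34933)

1. C_x = 293340/34933  [D, F, C are collinear ∩ AC ⟂ DF]
2. C_y = -457679/34933  [D, F, C are collinear ∩ AC ⟂ DF]
   → C = (293340/34933, -457679/34933)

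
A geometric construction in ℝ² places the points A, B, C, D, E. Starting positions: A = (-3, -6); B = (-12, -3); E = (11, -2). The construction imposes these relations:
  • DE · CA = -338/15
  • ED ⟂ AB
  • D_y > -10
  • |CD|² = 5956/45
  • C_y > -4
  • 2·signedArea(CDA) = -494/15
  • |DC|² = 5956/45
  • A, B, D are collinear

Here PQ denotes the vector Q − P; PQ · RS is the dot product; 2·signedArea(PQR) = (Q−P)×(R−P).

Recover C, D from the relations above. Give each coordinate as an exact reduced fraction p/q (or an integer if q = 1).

C = (-4/3, -11/3)
D = (42/5, -49/5)

1. D_x = 42/5  [A, B, D are collinear ∩ ED ⟂ AB]
2. D_y = -49/5  [A, B, D are collinear ∩ ED ⟂ AB]
   → D = (42/5, -49/5)
3. C_x = -4/3  [line -19/5·x + -57/5·y + -703/15 = 0 ∩ |CD|² = 5956/45]
4. C_y = -11/3  [line -19/5·x + -57/5·y + -703/15 = 0 ∩ |CD|² = 5956/45]
   → C = (-4/3, -11/3)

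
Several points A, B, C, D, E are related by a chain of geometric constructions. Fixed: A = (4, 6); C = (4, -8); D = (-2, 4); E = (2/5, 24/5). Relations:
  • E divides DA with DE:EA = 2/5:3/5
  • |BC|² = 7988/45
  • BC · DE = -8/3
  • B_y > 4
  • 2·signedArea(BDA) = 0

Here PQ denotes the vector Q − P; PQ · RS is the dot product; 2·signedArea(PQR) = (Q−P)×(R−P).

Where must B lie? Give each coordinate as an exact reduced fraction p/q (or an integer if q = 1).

1. B_x = 4/5  [2·signedArea(BDA) = 0 ∩ BC · DE = -8/3]
2. B_y = 74/15  [2·signedArea(BDA) = 0 ∩ BC · DE = -8/3]
   → B = (4/5, 74/15)

B = (4/5, 74/15)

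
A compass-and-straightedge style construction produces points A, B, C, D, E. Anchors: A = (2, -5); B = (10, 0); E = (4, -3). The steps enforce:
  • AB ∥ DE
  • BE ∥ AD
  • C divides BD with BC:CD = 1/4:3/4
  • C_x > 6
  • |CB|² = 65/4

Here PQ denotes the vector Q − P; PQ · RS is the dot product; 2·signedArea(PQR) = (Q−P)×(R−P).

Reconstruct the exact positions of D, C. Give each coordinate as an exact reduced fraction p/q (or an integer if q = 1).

C = (13/2, -2)
D = (-4, -8)

1. D_x = -4  [AB ∥ DE ∩ BE ∥ AD]
2. D_y = -8  [AB ∥ DE ∩ BE ∥ AD]
   → D = (-4, -8)
3. C_x = 13/2  [C divides BD with BC:CD = 1/4:3/4]
4. C_y = -2  [C divides BD with BC:CD = 1/4:3/4]
   → C = (13/2, -2)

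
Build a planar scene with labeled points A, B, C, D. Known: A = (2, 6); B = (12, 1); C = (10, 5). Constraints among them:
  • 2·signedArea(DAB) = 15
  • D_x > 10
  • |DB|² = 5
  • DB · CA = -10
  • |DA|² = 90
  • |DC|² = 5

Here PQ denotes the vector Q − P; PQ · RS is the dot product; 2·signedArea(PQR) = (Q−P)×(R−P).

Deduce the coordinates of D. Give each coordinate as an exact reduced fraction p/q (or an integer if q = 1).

1. D_x = 11  [DB · CA = -10 ∩ 2·signedArea(DAB) = 15]
2. D_y = 3  [DB · CA = -10 ∩ 2·signedArea(DAB) = 15]
   → D = (11, 3)

D = (11, 3)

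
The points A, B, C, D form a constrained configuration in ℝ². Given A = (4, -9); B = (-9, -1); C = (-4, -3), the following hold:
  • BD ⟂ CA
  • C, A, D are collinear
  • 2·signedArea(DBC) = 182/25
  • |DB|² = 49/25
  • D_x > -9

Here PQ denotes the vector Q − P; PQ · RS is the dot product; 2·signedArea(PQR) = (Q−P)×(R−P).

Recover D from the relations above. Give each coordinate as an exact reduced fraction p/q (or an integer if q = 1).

1. D_x = -204/25  [C, A, D are collinear ∩ BD ⟂ CA]
2. D_y = 3/25  [C, A, D are collinear ∩ BD ⟂ CA]
   → D = (-204/25, 3/25)

D = (-204/25, 3/25)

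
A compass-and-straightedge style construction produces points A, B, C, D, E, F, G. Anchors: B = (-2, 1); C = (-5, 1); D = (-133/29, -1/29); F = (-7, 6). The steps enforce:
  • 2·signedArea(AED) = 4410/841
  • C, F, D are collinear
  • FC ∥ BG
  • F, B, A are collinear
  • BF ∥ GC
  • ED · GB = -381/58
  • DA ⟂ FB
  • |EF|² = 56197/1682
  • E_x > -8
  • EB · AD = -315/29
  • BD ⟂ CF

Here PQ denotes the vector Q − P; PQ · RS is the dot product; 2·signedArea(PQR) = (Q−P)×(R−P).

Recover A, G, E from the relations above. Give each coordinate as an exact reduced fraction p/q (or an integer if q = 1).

A = (-161/58, 103/58)
E = (-419/58, 13/58)
G = (0, -4)

1. A_x = -161/58  [F, B, A are collinear ∩ DA ⟂ FB]
2. A_y = 103/58  [F, B, A are collinear ∩ DA ⟂ FB]
   → A = (-161/58, 103/58)
3. G_x = 0  [BF ∥ GC ∩ FC ∥ BG]
4. G_y = -4  [BF ∥ GC ∩ FC ∥ BG]
   → G = (0, -4)
5. E_x = -419/58  [EB · AD = -315/29 ∩ 2·signedArea(AED) = 4410/841]
6. E_y = 13/58  [EB · AD = -315/29 ∩ 2·signedArea(AED) = 4410/841]
   → E = (-419/58, 13/58)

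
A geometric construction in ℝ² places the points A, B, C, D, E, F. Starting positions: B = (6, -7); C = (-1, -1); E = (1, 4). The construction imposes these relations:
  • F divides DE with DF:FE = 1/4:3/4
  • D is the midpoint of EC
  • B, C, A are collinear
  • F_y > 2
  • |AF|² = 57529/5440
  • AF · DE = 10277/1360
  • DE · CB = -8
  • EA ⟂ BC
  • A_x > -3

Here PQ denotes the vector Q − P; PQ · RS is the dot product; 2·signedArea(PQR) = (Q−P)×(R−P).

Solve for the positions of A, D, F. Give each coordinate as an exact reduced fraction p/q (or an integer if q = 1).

1. A_x = -197/85  [B, C, A are collinear ∩ EA ⟂ BC]
2. A_y = 11/85  [B, C, A are collinear ∩ EA ⟂ BC]
   → A = (-197/85, 11/85)
3. D_x = 0  [D is the midpoint of EC]
4. D_y = 3/2  [D is the midpoint of EC]
   → D = (0, 3/2)
5. F_x = 1/4  [F divides DE with DF:FE = 1/4:3/4]
6. F_y = 17/8  [F divides DE with DF:FE = 1/4:3/4]
   → F = (1/4, 17/8)

A = (-197/85, 11/85)
D = (0, 3/2)
F = (1/4, 17/8)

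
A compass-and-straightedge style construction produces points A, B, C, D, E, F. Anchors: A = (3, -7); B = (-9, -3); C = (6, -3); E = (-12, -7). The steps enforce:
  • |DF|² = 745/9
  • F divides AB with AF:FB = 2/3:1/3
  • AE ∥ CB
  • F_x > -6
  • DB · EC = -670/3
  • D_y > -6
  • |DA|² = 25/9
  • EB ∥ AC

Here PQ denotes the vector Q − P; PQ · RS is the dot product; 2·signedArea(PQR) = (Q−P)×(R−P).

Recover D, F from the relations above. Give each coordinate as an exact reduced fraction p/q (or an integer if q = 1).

1. D_x = 4  [line -18·x + -4·y + 148/3 = 0 ∩ |DA|² = 25/9]
2. D_y = -17/3  [line -18·x + -4·y + 148/3 = 0 ∩ |DA|² = 25/9]
   → D = (4, -17/3)
3. F_x = -5  [F divides AB with AF:FB = 2/3:1/3]
4. F_y = -13/3  [F divides AB with AF:FB = 2/3:1/3]
   → F = (-5, -13/3)

D = (4, -17/3)
F = (-5, -13/3)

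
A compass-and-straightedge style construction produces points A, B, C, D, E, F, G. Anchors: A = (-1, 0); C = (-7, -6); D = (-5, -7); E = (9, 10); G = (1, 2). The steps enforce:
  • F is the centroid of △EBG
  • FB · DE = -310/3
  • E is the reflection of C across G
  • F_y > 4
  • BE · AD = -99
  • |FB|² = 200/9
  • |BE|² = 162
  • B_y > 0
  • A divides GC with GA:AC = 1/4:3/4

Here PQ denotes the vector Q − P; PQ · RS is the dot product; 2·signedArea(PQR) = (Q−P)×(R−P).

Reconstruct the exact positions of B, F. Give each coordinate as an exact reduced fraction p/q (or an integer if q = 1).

1. B_x = 0  [line 4·x + 7·y + -7 = 0 ∩ |BE|² = 162]
2. B_y = 1  [line 4·x + 7·y + -7 = 0 ∩ |BE|² = 162]
   → B = (0, 1)
3. F_x = 10/3  [F is the centroid of △EBG]
4. F_y = 13/3  [F is the centroid of △EBG]
   → F = (10/3, 13/3)

B = (0, 1)
F = (10/3, 13/3)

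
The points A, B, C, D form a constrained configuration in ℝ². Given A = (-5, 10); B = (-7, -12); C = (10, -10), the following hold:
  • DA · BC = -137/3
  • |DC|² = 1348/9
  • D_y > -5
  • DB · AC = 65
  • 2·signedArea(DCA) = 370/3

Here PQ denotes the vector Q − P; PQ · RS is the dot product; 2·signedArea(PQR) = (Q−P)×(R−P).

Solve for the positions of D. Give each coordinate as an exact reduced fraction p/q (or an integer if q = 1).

1. D_x = -2/3  [DB · AC = 65 ∩ 2·signedArea(DCA) = 370/3]
2. D_y = -4  [DB · AC = 65 ∩ 2·signedArea(DCA) = 370/3]
   → D = (-2/3, -4)

D = (-2/3, -4)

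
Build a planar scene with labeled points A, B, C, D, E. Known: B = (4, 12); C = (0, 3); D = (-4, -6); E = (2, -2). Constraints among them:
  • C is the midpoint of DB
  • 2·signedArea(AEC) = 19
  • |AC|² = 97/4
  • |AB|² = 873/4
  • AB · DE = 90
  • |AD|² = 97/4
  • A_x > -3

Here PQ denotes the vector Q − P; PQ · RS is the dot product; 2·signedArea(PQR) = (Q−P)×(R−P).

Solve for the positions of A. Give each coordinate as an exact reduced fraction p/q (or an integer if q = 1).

1. A_x = -2  [2·signedArea(AEC) = 19 ∩ AB · DE = 90]
2. A_y = -3/2  [2·signedArea(AEC) = 19 ∩ AB · DE = 90]
   → A = (-2, -3/2)

A = (-2, -3/2)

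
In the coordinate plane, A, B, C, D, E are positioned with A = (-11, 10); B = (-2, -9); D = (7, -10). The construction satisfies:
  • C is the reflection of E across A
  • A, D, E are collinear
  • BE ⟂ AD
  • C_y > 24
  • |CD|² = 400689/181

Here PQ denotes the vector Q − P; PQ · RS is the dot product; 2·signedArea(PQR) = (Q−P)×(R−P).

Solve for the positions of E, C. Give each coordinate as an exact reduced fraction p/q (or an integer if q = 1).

C = (-4430/181, 4520/181)
E = (448/181, -900/181)

1. E_x = 448/181  [A, D, E are collinear ∩ BE ⟂ AD]
2. E_y = -900/181  [A, D, E are collinear ∩ BE ⟂ AD]
   → E = (448/181, -900/181)
3. C_x = -4430/181  [C is the reflection of E across A]
4. C_y = 4520/181  [C is the reflection of E across A]
   → C = (-4430/181, 4520/181)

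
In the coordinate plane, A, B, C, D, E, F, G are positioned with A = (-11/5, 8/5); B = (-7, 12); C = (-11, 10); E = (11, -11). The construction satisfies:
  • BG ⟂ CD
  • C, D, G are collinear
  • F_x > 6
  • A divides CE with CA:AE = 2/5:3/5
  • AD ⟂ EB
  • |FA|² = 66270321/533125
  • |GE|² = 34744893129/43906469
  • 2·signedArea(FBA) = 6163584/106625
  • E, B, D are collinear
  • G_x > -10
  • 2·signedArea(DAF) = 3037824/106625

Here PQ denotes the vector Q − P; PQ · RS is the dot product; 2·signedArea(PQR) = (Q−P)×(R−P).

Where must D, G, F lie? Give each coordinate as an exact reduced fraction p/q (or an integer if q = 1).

1. D_x = -551/4265  [E, B, D are collinear ∩ AD ⟂ EB]
2. D_y = 13736/4265  [E, B, D are collinear ∩ AD ⟂ EB]
   → D = (-551/4265, 13736/4265)
3. G_x = -6731173555/746409973  [C, D, G are collinear ∩ BG ⟂ CD]
4. G_y = 6541540732/746409973  [C, D, G are collinear ∩ BG ⟂ CD]
   → G = (-6731173555/746409973, 6541540732/746409973)
5. F_x = 139643/21325  [2·signedArea(FBA) = 6163584/106625 ∩ 2·signedArea(DAF) = 3037824/106625]
6. F_y = -113273/21325  [2·signedArea(FBA) = 6163584/106625 ∩ 2·signedArea(DAF) = 3037824/106625]
   → F = (139643/21325, -113273/21325)

D = (-551/4265, 13736/4265)
F = (139643/21325, -113273/21325)
G = (-6731173555/746409973, 6541540732/746409973)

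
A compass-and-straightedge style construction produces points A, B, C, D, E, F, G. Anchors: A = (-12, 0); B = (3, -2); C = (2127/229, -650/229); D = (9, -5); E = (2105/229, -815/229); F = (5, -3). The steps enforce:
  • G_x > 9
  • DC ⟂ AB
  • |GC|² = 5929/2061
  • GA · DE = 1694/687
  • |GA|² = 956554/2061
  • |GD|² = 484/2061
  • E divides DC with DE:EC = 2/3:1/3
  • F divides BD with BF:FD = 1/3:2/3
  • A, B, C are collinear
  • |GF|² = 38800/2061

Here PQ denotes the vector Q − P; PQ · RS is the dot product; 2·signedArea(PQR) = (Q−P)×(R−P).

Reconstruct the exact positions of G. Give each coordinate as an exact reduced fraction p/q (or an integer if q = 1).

1. G_x = 6227/687  [line -44/229·x + -330/229·y + -3278/687 = 0 ∩ |GA|² = 956554/2061]
2. G_y = -1035/229  [line -44/229·x + -330/229·y + -3278/687 = 0 ∩ |GA|² = 956554/2061]
   → G = (6227/687, -1035/229)

G = (6227/687, -1035/229)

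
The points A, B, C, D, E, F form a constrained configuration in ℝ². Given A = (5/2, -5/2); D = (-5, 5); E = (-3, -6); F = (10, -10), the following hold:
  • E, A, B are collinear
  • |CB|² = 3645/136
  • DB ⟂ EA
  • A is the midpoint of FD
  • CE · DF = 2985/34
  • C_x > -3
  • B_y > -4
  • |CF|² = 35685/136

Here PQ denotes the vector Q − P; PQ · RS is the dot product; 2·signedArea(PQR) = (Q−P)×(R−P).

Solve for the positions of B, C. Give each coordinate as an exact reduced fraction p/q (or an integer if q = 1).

1. B_x = 19/34  [E, A, B are collinear ∩ DB ⟂ EA]
2. B_y = -127/34  [E, A, B are collinear ∩ DB ⟂ EA]
   → B = (19/34, -127/34)
3. C_x = -151/68  [line -15·x + 15·y + -1455/34 = 0 ∩ |CB|² = 3645/136]
4. C_y = 43/68  [line -15·x + 15·y + -1455/34 = 0 ∩ |CB|² = 3645/136]
   → C = (-151/68, 43/68)

B = (19/34, -127/34)
C = (-151/68, 43/68)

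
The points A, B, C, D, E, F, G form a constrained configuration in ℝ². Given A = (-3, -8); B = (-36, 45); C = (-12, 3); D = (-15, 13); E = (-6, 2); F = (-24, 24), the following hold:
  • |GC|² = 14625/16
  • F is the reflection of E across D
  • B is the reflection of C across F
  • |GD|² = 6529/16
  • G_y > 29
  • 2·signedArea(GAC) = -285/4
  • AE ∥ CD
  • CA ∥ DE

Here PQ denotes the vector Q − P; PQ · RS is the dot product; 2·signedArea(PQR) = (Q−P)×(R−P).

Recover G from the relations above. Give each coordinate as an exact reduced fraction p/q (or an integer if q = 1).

G = (-27, 117/4)

1. G_x = -27  [line -11·x + -9·y + -135/4 = 0 ∩ |GC|² = 14625/16]
2. G_y = 117/4  [line -11·x + -9·y + -135/4 = 0 ∩ |GC|² = 14625/16]
   → G = (-27, 117/4)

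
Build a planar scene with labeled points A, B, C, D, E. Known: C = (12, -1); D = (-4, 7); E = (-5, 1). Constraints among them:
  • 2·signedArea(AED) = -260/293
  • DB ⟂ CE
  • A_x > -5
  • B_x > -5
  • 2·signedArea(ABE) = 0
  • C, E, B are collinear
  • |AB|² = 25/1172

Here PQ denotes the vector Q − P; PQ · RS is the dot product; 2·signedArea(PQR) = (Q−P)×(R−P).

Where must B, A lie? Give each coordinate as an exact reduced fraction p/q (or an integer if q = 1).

1. B_x = -1380/293  [C, E, B are collinear ∩ DB ⟂ CE]
2. B_y = 283/293  [C, E, B are collinear ∩ DB ⟂ CE]
   → B = (-1380/293, 283/293)
3. A_x = -2845/586  [2·signedArea(ABE) = 0 ∩ 2·signedArea(AED) = -260/293]
4. A_y = 288/293  [2·signedArea(ABE) = 0 ∩ 2·signedArea(AED) = -260/293]
   → A = (-2845/586, 288/293)

A = (-2845/586, 288/293)
B = (-1380/293, 283/293)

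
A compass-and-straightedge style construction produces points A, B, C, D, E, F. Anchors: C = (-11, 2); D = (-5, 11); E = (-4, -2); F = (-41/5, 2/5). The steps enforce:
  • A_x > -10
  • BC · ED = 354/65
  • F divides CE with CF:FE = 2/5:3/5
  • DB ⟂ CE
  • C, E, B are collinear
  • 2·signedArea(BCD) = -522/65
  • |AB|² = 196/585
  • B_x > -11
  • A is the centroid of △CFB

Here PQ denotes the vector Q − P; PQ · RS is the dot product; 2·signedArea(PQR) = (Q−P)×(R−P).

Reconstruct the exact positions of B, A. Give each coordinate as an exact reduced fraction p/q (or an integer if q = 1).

1. B_x = -673/65  [C, E, B are collinear ∩ DB ⟂ CE]
2. B_y = 106/65  [C, E, B are collinear ∩ DB ⟂ CE]
   → B = (-673/65, 106/65)
3. A_x = -1921/195  [A is the centroid of △CFB]
4. A_y = 262/195  [A is the centroid of △CFB]
   → A = (-1921/195, 262/195)

A = (-1921/195, 262/195)
B = (-673/65, 106/65)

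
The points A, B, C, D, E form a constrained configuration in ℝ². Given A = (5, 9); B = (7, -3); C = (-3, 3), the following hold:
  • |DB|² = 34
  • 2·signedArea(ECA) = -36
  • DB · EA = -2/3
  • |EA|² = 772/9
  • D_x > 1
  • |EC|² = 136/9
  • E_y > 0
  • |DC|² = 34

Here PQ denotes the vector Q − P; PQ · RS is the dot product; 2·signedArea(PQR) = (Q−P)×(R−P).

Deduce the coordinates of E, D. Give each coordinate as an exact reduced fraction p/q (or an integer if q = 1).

D = (2, 0)
E = (1/3, 1)

1. E_x = 1/3  [line -6·x + 8·y + -6 = 0 ∩ |EC|² = 136/9]
2. E_y = 1  [line -6·x + 8·y + -6 = 0 ∩ |EC|² = 136/9]
   → E = (1/3, 1)
3. D_x = 2  [line -14/3·x + -8·y + 28/3 = 0 ∩ |DC|² = 34]
4. D_y = 0  [line -14/3·x + -8·y + 28/3 = 0 ∩ |DC|² = 34]
   → D = (2, 0)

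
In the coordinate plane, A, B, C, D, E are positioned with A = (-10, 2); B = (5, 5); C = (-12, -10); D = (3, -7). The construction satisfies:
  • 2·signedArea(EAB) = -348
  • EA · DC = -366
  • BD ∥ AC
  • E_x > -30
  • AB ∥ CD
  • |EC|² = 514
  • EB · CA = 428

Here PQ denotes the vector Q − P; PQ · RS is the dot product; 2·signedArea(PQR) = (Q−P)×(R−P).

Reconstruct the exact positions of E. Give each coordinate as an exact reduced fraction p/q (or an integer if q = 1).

E = (-29, -25)

1. E_x = -29  [EA · DC = -366 ∩ 2·signedArea(EAB) = -348]
2. E_y = -25  [EA · DC = -366 ∩ 2·signedArea(EAB) = -348]
   → E = (-29, -25)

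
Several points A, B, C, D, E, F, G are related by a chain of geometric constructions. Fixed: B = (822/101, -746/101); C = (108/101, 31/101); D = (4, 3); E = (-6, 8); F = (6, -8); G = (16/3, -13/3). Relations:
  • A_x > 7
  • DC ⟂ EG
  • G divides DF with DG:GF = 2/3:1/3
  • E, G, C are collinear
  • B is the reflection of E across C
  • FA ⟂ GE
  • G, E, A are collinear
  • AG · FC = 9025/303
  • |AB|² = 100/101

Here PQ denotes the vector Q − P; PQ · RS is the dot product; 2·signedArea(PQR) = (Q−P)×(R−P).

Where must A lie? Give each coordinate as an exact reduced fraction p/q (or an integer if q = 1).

1. A_x = 754/101  [G, E, A are collinear ∩ FA ⟂ GE]
2. A_y = -672/101  [G, E, A are collinear ∩ FA ⟂ GE]
   → A = (754/101, -672/101)

A = (754/101, -672/101)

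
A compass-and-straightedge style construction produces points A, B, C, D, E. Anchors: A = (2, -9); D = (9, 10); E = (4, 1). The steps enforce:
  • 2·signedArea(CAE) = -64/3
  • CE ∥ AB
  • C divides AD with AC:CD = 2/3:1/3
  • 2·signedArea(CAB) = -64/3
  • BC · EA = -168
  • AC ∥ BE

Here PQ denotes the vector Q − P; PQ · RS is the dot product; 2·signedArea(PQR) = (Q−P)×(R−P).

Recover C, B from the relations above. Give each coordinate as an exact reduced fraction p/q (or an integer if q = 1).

B = (-2/3, -35/3)
C = (20/3, 11/3)

1. C_x = 20/3  [C divides AD with AC:CD = 2/3:1/3]
2. C_y = 11/3  [C divides AD with AC:CD = 2/3:1/3]
   → C = (20/3, 11/3)
3. B_x = -2/3  [AC ∥ BE ∩ CE ∥ AB]
4. B_y = -35/3  [AC ∥ BE ∩ CE ∥ AB]
   → B = (-2/3, -35/3)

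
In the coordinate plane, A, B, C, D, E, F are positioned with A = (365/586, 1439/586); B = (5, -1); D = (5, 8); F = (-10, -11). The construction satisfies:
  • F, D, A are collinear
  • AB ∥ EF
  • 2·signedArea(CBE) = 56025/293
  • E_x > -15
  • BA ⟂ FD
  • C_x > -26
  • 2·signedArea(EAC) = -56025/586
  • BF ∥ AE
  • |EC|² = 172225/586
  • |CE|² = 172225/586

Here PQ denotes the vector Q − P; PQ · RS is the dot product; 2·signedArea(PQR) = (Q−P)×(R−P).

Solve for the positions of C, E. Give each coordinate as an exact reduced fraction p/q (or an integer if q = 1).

C = (-25, -21)
E = (-8425/586, -4421/586)

1. E_x = -8425/586  [AB ∥ EF ∩ BF ∥ AE]
2. E_y = -4421/586  [AB ∥ EF ∩ BF ∥ AE]
   → E = (-8425/586, -4421/586)
3. C_x = -25  [2·signedArea(CBE) = 56025/293 ∩ 2·signedArea(EAC) = -56025/586]
4. C_y = -21  [2·signedArea(CBE) = 56025/293 ∩ 2·signedArea(EAC) = -56025/586]
   → C = (-25, -21)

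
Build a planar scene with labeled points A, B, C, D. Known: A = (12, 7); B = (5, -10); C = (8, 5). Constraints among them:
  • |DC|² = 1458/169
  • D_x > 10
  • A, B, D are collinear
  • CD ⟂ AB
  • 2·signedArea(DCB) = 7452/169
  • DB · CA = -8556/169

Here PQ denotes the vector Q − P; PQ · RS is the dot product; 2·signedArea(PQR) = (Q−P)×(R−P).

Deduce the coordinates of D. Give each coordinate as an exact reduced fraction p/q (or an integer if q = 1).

1. D_x = 1811/169  [A, B, D are collinear ∩ CD ⟂ AB]
2. D_y = 656/169  [A, B, D are collinear ∩ CD ⟂ AB]
   → D = (1811/169, 656/169)

D = (1811/169, 656/169)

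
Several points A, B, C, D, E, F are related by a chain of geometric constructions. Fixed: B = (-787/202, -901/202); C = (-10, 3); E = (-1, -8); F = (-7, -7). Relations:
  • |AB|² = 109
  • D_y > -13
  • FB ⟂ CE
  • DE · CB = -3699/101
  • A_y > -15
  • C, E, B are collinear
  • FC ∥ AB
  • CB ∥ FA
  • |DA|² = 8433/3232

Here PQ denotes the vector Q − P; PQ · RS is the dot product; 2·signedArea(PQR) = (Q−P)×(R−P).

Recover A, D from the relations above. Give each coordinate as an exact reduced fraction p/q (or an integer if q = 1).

A = (-181/202, -2921/202)
D = (-745/808, -10379/808)

1. A_x = -181/202  [FC ∥ AB ∩ CB ∥ FA]
2. A_y = -2921/202  [FC ∥ AB ∩ CB ∥ FA]
   → A = (-181/202, -2921/202)
3. D_x = -745/808  [line -1233/202·x + 1507/202·y + 18221/202 = 0 ∩ |DA|² = 8433/3232]
4. D_y = -10379/808  [line -1233/202·x + 1507/202·y + 18221/202 = 0 ∩ |DA|² = 8433/3232]
   → D = (-745/808, -10379/808)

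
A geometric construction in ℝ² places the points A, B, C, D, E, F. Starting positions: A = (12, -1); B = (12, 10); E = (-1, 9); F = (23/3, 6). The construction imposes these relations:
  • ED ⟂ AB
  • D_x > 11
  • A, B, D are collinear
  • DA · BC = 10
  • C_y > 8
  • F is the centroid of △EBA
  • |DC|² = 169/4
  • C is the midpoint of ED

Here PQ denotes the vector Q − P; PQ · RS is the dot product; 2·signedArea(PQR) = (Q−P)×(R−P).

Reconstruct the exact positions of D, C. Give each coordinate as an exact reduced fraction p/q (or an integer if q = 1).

1. D_x = 12  [A, B, D are collinear ∩ ED ⟂ AB]
2. D_y = 9  [A, B, D are collinear ∩ ED ⟂ AB]
   → D = (12, 9)
3. C_x = 11/2  [C is the midpoint of ED]
4. C_y = 9  [C is the midpoint of ED]
   → C = (11/2, 9)

C = (11/2, 9)
D = (12, 9)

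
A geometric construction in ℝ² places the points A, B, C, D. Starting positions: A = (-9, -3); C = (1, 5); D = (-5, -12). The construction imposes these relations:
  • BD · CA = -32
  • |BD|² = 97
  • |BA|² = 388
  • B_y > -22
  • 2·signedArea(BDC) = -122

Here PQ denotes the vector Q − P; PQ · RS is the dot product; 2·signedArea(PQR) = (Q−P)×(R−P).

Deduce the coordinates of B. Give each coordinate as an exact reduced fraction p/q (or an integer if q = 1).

B = (-1, -21)

1. B_x = -1  [2·signedArea(BDC) = -122 ∩ BD · CA = -32]
2. B_y = -21  [2·signedArea(BDC) = -122 ∩ BD · CA = -32]
   → B = (-1, -21)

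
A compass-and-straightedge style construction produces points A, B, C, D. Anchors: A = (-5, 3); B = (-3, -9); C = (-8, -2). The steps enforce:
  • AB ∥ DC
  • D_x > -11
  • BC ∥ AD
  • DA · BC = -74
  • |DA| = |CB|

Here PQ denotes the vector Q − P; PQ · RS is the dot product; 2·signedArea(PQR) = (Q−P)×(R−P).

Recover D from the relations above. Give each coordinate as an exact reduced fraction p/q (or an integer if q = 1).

D = (-10, 10)

1. D_x = -10  [AB ∥ DC ∩ BC ∥ AD]
2. D_y = 10  [AB ∥ DC ∩ BC ∥ AD]
   → D = (-10, 10)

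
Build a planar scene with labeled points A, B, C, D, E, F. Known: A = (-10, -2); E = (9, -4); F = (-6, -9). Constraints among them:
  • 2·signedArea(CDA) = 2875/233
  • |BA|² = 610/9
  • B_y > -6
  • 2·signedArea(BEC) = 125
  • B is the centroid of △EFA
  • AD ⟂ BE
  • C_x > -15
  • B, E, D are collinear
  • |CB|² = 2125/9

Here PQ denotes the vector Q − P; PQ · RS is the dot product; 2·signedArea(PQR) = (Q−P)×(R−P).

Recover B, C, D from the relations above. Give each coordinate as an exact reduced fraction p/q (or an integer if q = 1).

B = (-7/3, -5)
C = (-14, 5)
D = (-2255/233, -1316/233)

1. B_x = -7/3  [B is the centroid of △EFA]
2. B_y = -5  [B is the centroid of △EFA]
   → B = (-7/3, -5)
3. D_x = -2255/233  [B, E, D are collinear ∩ AD ⟂ BE]
4. D_y = -1316/233  [B, E, D are collinear ∩ AD ⟂ BE]
   → D = (-2255/233, -1316/233)
5. C_x = -14  [2·signedArea(CDA) = 2875/233 ∩ 2·signedArea(BEC) = 125]
6. C_y = 5  [2·signedArea(CDA) = 2875/233 ∩ 2·signedArea(BEC) = 125]
   → C = (-14, 5)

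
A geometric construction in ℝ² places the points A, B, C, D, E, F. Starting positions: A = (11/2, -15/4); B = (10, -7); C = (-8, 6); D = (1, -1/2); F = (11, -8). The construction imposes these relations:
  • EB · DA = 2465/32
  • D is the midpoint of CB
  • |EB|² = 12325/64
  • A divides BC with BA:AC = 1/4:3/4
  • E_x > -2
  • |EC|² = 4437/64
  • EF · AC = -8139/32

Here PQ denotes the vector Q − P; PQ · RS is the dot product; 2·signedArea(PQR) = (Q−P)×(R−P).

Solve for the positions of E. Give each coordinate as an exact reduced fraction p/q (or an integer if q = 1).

E = (-5/4, 9/8)

1. E_x = -5/4  [line -9/2·x + 13/4·y + -297/32 = 0 ∩ |EC|² = 4437/64]
2. E_y = 9/8  [line -9/2·x + 13/4·y + -297/32 = 0 ∩ |EC|² = 4437/64]
   → E = (-5/4, 9/8)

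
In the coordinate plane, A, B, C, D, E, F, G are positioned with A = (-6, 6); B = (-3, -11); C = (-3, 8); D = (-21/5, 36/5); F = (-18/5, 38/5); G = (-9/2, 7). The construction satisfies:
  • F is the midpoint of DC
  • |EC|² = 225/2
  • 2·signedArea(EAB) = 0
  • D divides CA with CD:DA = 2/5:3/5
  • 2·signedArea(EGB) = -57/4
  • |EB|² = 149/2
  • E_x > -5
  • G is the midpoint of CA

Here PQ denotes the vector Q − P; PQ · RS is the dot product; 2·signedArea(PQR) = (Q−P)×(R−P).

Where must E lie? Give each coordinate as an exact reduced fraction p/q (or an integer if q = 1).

E = (-9/2, -5/2)

1. E_x = -9/2  [2·signedArea(EAB) = 0 ∩ 2·signedArea(EGB) = -57/4]
2. E_y = -5/2  [2·signedArea(EAB) = 0 ∩ 2·signedArea(EGB) = -57/4]
   → E = (-9/2, -5/2)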